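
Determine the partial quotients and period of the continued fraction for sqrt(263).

Write x_i = (sqrt(263) + m_i)/d_i with (m_0, d_0) = (0, 1). a_0 = floor(sqrt(263)) = 16, since 16^2 = 256 <= 263 < 289 = 17^2.
Iterate m_{i+1} = d_i*a_i - m_i, d_{i+1} = (263 - m_{i+1}^2)/d_i, a_{i+1} = floor((a_0 + m_{i+1})/d_{i+1}):
  m_1 = 1*16 - 0 = 16, d_1 = (263 - 16^2)/1 = 7/1 = 7, a_1 = floor((16 + 16)/7) = 4.
  m_2 = 7*4 - 16 = 12, d_2 = (263 - 12^2)/7 = 119/7 = 17, a_2 = floor((16 + 12)/17) = 1.
  m_3 = 17*1 - 12 = 5, d_3 = (263 - 5^2)/17 = 238/17 = 14, a_3 = floor((16 + 5)/14) = 1.
  m_4 = 14*1 - 5 = 9, d_4 = (263 - 9^2)/14 = 182/14 = 13, a_4 = floor((16 + 9)/13) = 1.
  m_5 = 13*1 - 9 = 4, d_5 = (263 - 4^2)/13 = 247/13 = 19, a_5 = floor((16 + 4)/19) = 1.
  m_6 = 19*1 - 4 = 15, d_6 = (263 - 15^2)/19 = 38/19 = 2, a_6 = floor((16 + 15)/2) = 15.
  m_7 = 2*15 - 15 = 15, d_7 = (263 - 15^2)/2 = 38/2 = 19, a_7 = floor((16 + 15)/19) = 1.
  m_8 = 19*1 - 15 = 4, d_8 = (263 - 4^2)/19 = 247/19 = 13, a_8 = floor((16 + 4)/13) = 1.
  m_9 = 13*1 - 4 = 9, d_9 = (263 - 9^2)/13 = 182/13 = 14, a_9 = floor((16 + 9)/14) = 1.
  m_10 = 14*1 - 9 = 5, d_10 = (263 - 5^2)/14 = 238/14 = 17, a_10 = floor((16 + 5)/17) = 1.
  m_11 = 17*1 - 5 = 12, d_11 = (263 - 12^2)/17 = 119/17 = 7, a_11 = floor((16 + 12)/7) = 4.
  m_12 = 7*4 - 12 = 16, d_12 = (263 - 16^2)/7 = 7/7 = 1, a_12 = floor((16 + 16)/1) = 32.
  m_13 = 1*32 - 16 = 16, d_13 = (263 - 16^2)/1 = 7/1 = 7: (m_13, d_13) = (m_1, d_1) = (16, 7), so from here the quotients repeat a_1, ..., a_12; the period length is 12.
Hence the expansion of sqrt(263) is a_0 = 16 followed by the repeating block 4, 1, 1, 1, 1, 15, 1, 1, 1, 1, 4, 32 (period 12).

[16; (4, 1, 1, 1, 1, 15, 1, 1, 1, 1, 4, 32)]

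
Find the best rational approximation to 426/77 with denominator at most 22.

Expand x = 426/77 as a continued fraction with the Euclidean algorithm:
  426 = 5*77 + 41, so a_0 = 5.
  77 = 1*41 + 36, so a_1 = 1.
  41 = 1*36 + 5, so a_2 = 1.
  36 = 7*5 + 1, so a_3 = 7.
  5 = 5*1 + 0, so a_4 = 5.
so x = [5; 1, 1, 7, 5].
Convergents (p_i = a_i*p_{i-1} + p_{i-2}, q_i = a_i*q_{i-1} + q_{i-2} with p_{-2}=0, p_{-1}=1, q_{-2}=1, q_{-1}=0), until the denominator exceeds 22:
  i=0: a_0=5, p_0 = 5*1 + 0 = 5, q_0 = 5*0 + 1 = 1.
  i=1: a_1=1, p_1 = 1*5 + 1 = 6, q_1 = 1*1 + 0 = 1.
  i=2: a_2=1, p_2 = 1*6 + 5 = 11, q_2 = 1*1 + 1 = 2.
  i=3: a_3=7, p_3 = 7*11 + 6 = 83, q_3 = 7*2 + 1 = 15.
  i=4: a_4=5, p_4 = 5*83 + 11 = 426, q_4 = 5*15 + 2 = 77.
q_4 = 77 > 22, so the last convergent with denominator <= 22 is p_3/q_3 = 83/15.
The closest fraction with denominator <= 22 is either p_3/q_3 or the intermediate fraction (k*p_3 + p_2)/(k*q_3 + q_2) with the largest k >= 1 whose denominator stays <= 22; these approach x as k grows, and every other convergent or intermediate fraction in range is farther away.
Largest k: floor((22 - q_2)/q_3) = floor((22 - 2)/15) = 1.
That gives (1*83 + 11)/(1*15 + 2) = 94/17.
Compare the errors: |x - 83/15| = |426*15 - 83*77|/(77*15) = 1/1155, and |x - 94/17| = |426*17 - 94*77|/(77*17) = 4/1309.
Cross-multiplying, 1*1309 = 1309 < 4620 = 4*1155, so 1/1155 is smaller: the convergent 83/15 is closer to x than 94/17.

83/15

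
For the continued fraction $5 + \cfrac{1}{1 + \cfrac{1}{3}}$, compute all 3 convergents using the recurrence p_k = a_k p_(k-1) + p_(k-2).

5/1, 6/1, 23/4

Using the convergent recurrence p_i = a_i*p_{i-1} + p_{i-2}, q_i = a_i*q_{i-1} + q_{i-2} with p_{-2}=0, p_{-1}=1, q_{-2}=1, q_{-1}=0:
  i=0: a_0=5, p_0 = 5*1 + 0 = 5, q_0 = 5*0 + 1 = 1.
  i=1: a_1=1, p_1 = 1*5 + 1 = 6, q_1 = 1*1 + 0 = 1.
  i=2: a_2=3, p_2 = 3*6 + 5 = 23, q_2 = 3*1 + 1 = 4.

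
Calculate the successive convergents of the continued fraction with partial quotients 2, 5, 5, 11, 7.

2/1, 11/5, 57/26, 638/291, 4523/2063

Using the convergent recurrence p_i = a_i*p_{i-1} + p_{i-2}, q_i = a_i*q_{i-1} + q_{i-2} with p_{-2}=0, p_{-1}=1, q_{-2}=1, q_{-1}=0:
  i=0: a_0=2, p_0 = 2*1 + 0 = 2, q_0 = 2*0 + 1 = 1.
  i=1: a_1=5, p_1 = 5*2 + 1 = 11, q_1 = 5*1 + 0 = 5.
  i=2: a_2=5, p_2 = 5*11 + 2 = 57, q_2 = 5*5 + 1 = 26.
  i=3: a_3=11, p_3 = 11*57 + 11 = 638, q_3 = 11*26 + 5 = 291.
  i=4: a_4=7, p_4 = 7*638 + 57 = 4523, q_4 = 7*291 + 26 = 2063.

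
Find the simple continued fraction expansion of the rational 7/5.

Run the Euclidean algorithm on 7 and 5; the successive quotients are the partial quotients a_0, a_1, ... (each step inverts the fractional part left over by the previous one):
  7 = 1*5 + 2, so a_0 = 1.
  5 = 2*2 + 1, so a_1 = 2.
  2 = 2*1 + 0, so a_2 = 2.
The remainder reaches 0 after 3 divisions, so the expansion has 3 partial quotients, read off in order.

[1; 2, 2]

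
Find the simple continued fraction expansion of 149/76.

[1; 1, 24, 3]

Run the Euclidean algorithm on 149 and 76; the successive quotients are the partial quotients a_0, a_1, ... (each step inverts the fractional part left over by the previous one):
  149 = 1*76 + 73, so a_0 = 1.
  76 = 1*73 + 3, so a_1 = 1.
  73 = 24*3 + 1, so a_2 = 24.
  3 = 3*1 + 0, so a_3 = 3.
The remainder reaches 0 after 4 divisions, so the expansion has 4 partial quotients, read off in order.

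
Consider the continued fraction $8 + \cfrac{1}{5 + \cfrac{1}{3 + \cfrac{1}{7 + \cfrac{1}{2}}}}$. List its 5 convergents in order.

8/1, 41/5, 131/16, 958/117, 2047/250

Using the convergent recurrence p_i = a_i*p_{i-1} + p_{i-2}, q_i = a_i*q_{i-1} + q_{i-2} with p_{-2}=0, p_{-1}=1, q_{-2}=1, q_{-1}=0:
  i=0: a_0=8, p_0 = 8*1 + 0 = 8, q_0 = 8*0 + 1 = 1.
  i=1: a_1=5, p_1 = 5*8 + 1 = 41, q_1 = 5*1 + 0 = 5.
  i=2: a_2=3, p_2 = 3*41 + 8 = 131, q_2 = 3*5 + 1 = 16.
  i=3: a_3=7, p_3 = 7*131 + 41 = 958, q_3 = 7*16 + 5 = 117.
  i=4: a_4=2, p_4 = 2*958 + 131 = 2047, q_4 = 2*117 + 16 = 250.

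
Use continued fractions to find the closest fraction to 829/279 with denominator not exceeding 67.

Expand x = 829/279 as a continued fraction with the Euclidean algorithm:
  829 = 2*279 + 271, so a_0 = 2.
  279 = 1*271 + 8, so a_1 = 1.
  271 = 33*8 + 7, so a_2 = 33.
  8 = 1*7 + 1, so a_3 = 1.
  7 = 7*1 + 0, so a_4 = 7.
so x = [2; 1, 33, 1, 7].
Convergents (p_i = a_i*p_{i-1} + p_{i-2}, q_i = a_i*q_{i-1} + q_{i-2} with p_{-2}=0, p_{-1}=1, q_{-2}=1, q_{-1}=0), until the denominator exceeds 67:
  i=0: a_0=2, p_0 = 2*1 + 0 = 2, q_0 = 2*0 + 1 = 1.
  i=1: a_1=1, p_1 = 1*2 + 1 = 3, q_1 = 1*1 + 0 = 1.
  i=2: a_2=33, p_2 = 33*3 + 2 = 101, q_2 = 33*1 + 1 = 34.
  i=3: a_3=1, p_3 = 1*101 + 3 = 104, q_3 = 1*34 + 1 = 35.
  i=4: a_4=7, p_4 = 7*104 + 101 = 829, q_4 = 7*35 + 34 = 279.
q_4 = 279 > 67, so the last convergent with denominator <= 67 is p_3/q_3 = 104/35.
The closest fraction with denominator <= 67 is either p_3/q_3 or the intermediate fraction (k*p_3 + p_2)/(k*q_3 + q_2) with the largest k >= 1 whose denominator stays <= 67; these approach x as k grows, and every other convergent or intermediate fraction in range is farther away.
Largest k: floor((67 - q_2)/q_3) = floor((67 - 34)/35) = 0.
Since k = 0, no intermediate fraction beyond p_3/q_3 has denominator <= 67, so the convergent 104/35 is the closest (its error is |829*35 - 104*279|/(279*35) = 1/9765).

104/35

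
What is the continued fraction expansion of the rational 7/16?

Run the Euclidean algorithm on 7 and 16; the successive quotients are the partial quotients a_0, a_1, ... (each step inverts the fractional part left over by the previous one):
  7 = 0*16 + 7, so a_0 = 0.
  16 = 2*7 + 2, so a_1 = 2.
  7 = 3*2 + 1, so a_2 = 3.
  2 = 2*1 + 0, so a_3 = 2.
The remainder reaches 0 after 4 divisions, so the expansion has 4 partial quotients, read off in order.

[0; 2, 3, 2]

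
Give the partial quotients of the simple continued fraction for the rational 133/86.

[1; 1, 1, 4, 1, 7]

Run the Euclidean algorithm on 133 and 86; the successive quotients are the partial quotients a_0, a_1, ... (each step inverts the fractional part left over by the previous one):
  133 = 1*86 + 47, so a_0 = 1.
  86 = 1*47 + 39, so a_1 = 1.
  47 = 1*39 + 8, so a_2 = 1.
  39 = 4*8 + 7, so a_3 = 4.
  8 = 1*7 + 1, so a_4 = 1.
  7 = 7*1 + 0, so a_5 = 7.
The remainder reaches 0 after 6 divisions, so the expansion has 6 partial quotients, read off in order.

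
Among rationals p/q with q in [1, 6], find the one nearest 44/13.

17/5

Expand x = 44/13 as a continued fraction with the Euclidean algorithm:
  44 = 3*13 + 5, so a_0 = 3.
  13 = 2*5 + 3, so a_1 = 2.
  5 = 1*3 + 2, so a_2 = 1.
  3 = 1*2 + 1, so a_3 = 1.
  2 = 2*1 + 0, so a_4 = 2.
so x = [3; 2, 1, 1, 2].
Convergents (p_i = a_i*p_{i-1} + p_{i-2}, q_i = a_i*q_{i-1} + q_{i-2} with p_{-2}=0, p_{-1}=1, q_{-2}=1, q_{-1}=0), until the denominator exceeds 6:
  i=0: a_0=3, p_0 = 3*1 + 0 = 3, q_0 = 3*0 + 1 = 1.
  i=1: a_1=2, p_1 = 2*3 + 1 = 7, q_1 = 2*1 + 0 = 2.
  i=2: a_2=1, p_2 = 1*7 + 3 = 10, q_2 = 1*2 + 1 = 3.
  i=3: a_3=1, p_3 = 1*10 + 7 = 17, q_3 = 1*3 + 2 = 5.
  i=4: a_4=2, p_4 = 2*17 + 10 = 44, q_4 = 2*5 + 3 = 13.
q_4 = 13 > 6, so the last convergent with denominator <= 6 is p_3/q_3 = 17/5.
The closest fraction with denominator <= 6 is either p_3/q_3 or the intermediate fraction (k*p_3 + p_2)/(k*q_3 + q_2) with the largest k >= 1 whose denominator stays <= 6; these approach x as k grows, and every other convergent or intermediate fraction in range is farther away.
Largest k: floor((6 - q_2)/q_3) = floor((6 - 3)/5) = 0.
Since k = 0, no intermediate fraction beyond p_3/q_3 has denominator <= 6, so the convergent 17/5 is the closest (its error is |44*5 - 17*13|/(13*5) = 1/65).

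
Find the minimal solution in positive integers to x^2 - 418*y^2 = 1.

(x, y) = (33857, 1656)

First expand sqrt(418) as a continued fraction. With x_i = (sqrt(418) + m_i)/d_i and (m_0, d_0) = (0, 1): a_0 = floor(sqrt(418)) = 20, since 20^2 = 400 <= 418 < 441 = 21^2.
Iterate m_{i+1} = d_i*a_i - m_i, d_{i+1} = (418 - m_{i+1}^2)/d_i, a_{i+1} = floor((a_0 + m_{i+1})/d_{i+1}):
  m_1 = 1*20 - 0 = 20, d_1 = (418 - 20^2)/1 = 18/1 = 18, a_1 = floor((20 + 20)/18) = 2.
  m_2 = 18*2 - 20 = 16, d_2 = (418 - 16^2)/18 = 162/18 = 9, a_2 = floor((20 + 16)/9) = 4.
  m_3 = 9*4 - 16 = 20, d_3 = (418 - 20^2)/9 = 18/9 = 2, a_3 = floor((20 + 20)/2) = 20.
  m_4 = 2*20 - 20 = 20, d_4 = (418 - 20^2)/2 = 18/2 = 9, a_4 = floor((20 + 20)/9) = 4.
  m_5 = 9*4 - 20 = 16, d_5 = (418 - 16^2)/9 = 162/9 = 18, a_5 = floor((20 + 16)/18) = 2.
  m_6 = 18*2 - 16 = 20, d_6 = (418 - 20^2)/18 = 18/18 = 1, a_6 = floor((20 + 20)/1) = 40.
  m_7 = 1*40 - 20 = 20, d_7 = (418 - 20^2)/1 = 18/1 = 18: (m_7, d_7) = (m_1, d_1) = (20, 18), so from here the quotients repeat a_1, ..., a_6; the period length is 6.
So sqrt(418) = [20; (2, 4, 20, 4, 2, 40)] with period length k = 6.
k is even, so the fundamental solution of x^2 - 418y^2 = 1 is (p_{k-1}, q_{k-1}) = (p_5, q_5); compute convergents through index 5.
Convergents (p_i = a_i*p_{i-1} + p_{i-2}, q_i = a_i*q_{i-1} + q_{i-2} with p_{-2}=0, p_{-1}=1, q_{-2}=1, q_{-1}=0):
  i=0: a_0=20, p_0 = 20*1 + 0 = 20, q_0 = 20*0 + 1 = 1.
  i=1: a_1=2, p_1 = 2*20 + 1 = 41, q_1 = 2*1 + 0 = 2.
  i=2: a_2=4, p_2 = 4*41 + 20 = 184, q_2 = 4*2 + 1 = 9.
  i=3: a_3=20, p_3 = 20*184 + 41 = 3721, q_3 = 20*9 + 2 = 182.
  i=4: a_4=4, p_4 = 4*3721 + 184 = 15068, q_4 = 4*182 + 9 = 737.
  i=5: a_5=2, p_5 = 2*15068 + 3721 = 33857, q_5 = 2*737 + 182 = 1656.
Check: 33857^2 - 418*1656^2 = 1146296449 - 1146296448 = 1, so (x, y) = (33857, 1656) solves the equation, and by the theorem it is the least positive solution.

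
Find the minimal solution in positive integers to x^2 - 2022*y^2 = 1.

First expand sqrt(2022) as a continued fraction. With x_i = (sqrt(2022) + m_i)/d_i and (m_0, d_0) = (0, 1): a_0 = floor(sqrt(2022)) = 44, since 44^2 = 1936 <= 2022 < 2025 = 45^2.
Iterate m_{i+1} = d_i*a_i - m_i, d_{i+1} = (2022 - m_{i+1}^2)/d_i, a_{i+1} = floor((a_0 + m_{i+1})/d_{i+1}):
  m_1 = 1*44 - 0 = 44, d_1 = (2022 - 44^2)/1 = 86/1 = 86, a_1 = floor((44 + 44)/86) = 1.
  m_2 = 86*1 - 44 = 42, d_2 = (2022 - 42^2)/86 = 258/86 = 3, a_2 = floor((44 + 42)/3) = 28.
  m_3 = 3*28 - 42 = 42, d_3 = (2022 - 42^2)/3 = 258/3 = 86, a_3 = floor((44 + 42)/86) = 1.
  m_4 = 86*1 - 42 = 44, d_4 = (2022 - 44^2)/86 = 86/86 = 1, a_4 = floor((44 + 44)/1) = 88.
  m_5 = 1*88 - 44 = 44, d_5 = (2022 - 44^2)/1 = 86/1 = 86: (m_5, d_5) = (m_1, d_1) = (44, 86), so from here the quotients repeat a_1, ..., a_4; the period length is 4.
So sqrt(2022) = [44; (1, 28, 1, 88)] with period length k = 4.
k is even, so the fundamental solution of x^2 - 2022y^2 = 1 is (p_{k-1}, q_{k-1}) = (p_3, q_3); compute convergents through index 3.
Convergents (p_i = a_i*p_{i-1} + p_{i-2}, q_i = a_i*q_{i-1} + q_{i-2} with p_{-2}=0, p_{-1}=1, q_{-2}=1, q_{-1}=0):
  i=0: a_0=44, p_0 = 44*1 + 0 = 44, q_0 = 44*0 + 1 = 1.
  i=1: a_1=1, p_1 = 1*44 + 1 = 45, q_1 = 1*1 + 0 = 1.
  i=2: a_2=28, p_2 = 28*45 + 44 = 1304, q_2 = 28*1 + 1 = 29.
  i=3: a_3=1, p_3 = 1*1304 + 45 = 1349, q_3 = 1*29 + 1 = 30.
Check: 1349^2 - 2022*30^2 = 1819801 - 1819800 = 1, so (x, y) = (1349, 30) solves the equation, and by the theorem it is the least positive solution.

(x, y) = (1349, 30)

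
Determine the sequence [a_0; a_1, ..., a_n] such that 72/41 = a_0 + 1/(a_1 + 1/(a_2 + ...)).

[1; 1, 3, 10]

Run the Euclidean algorithm on 72 and 41; the successive quotients are the partial quotients a_0, a_1, ... (each step inverts the fractional part left over by the previous one):
  72 = 1*41 + 31, so a_0 = 1.
  41 = 1*31 + 10, so a_1 = 1.
  31 = 3*10 + 1, so a_2 = 3.
  10 = 10*1 + 0, so a_3 = 10.
The remainder reaches 0 after 4 divisions, so the expansion has 4 partial quotients, read off in order.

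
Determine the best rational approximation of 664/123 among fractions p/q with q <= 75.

Expand x = 664/123 as a continued fraction with the Euclidean algorithm:
  664 = 5*123 + 49, so a_0 = 5.
  123 = 2*49 + 25, so a_1 = 2.
  49 = 1*25 + 24, so a_2 = 1.
  25 = 1*24 + 1, so a_3 = 1.
  24 = 24*1 + 0, so a_4 = 24.
so x = [5; 2, 1, 1, 24].
Convergents (p_i = a_i*p_{i-1} + p_{i-2}, q_i = a_i*q_{i-1} + q_{i-2} with p_{-2}=0, p_{-1}=1, q_{-2}=1, q_{-1}=0), until the denominator exceeds 75:
  i=0: a_0=5, p_0 = 5*1 + 0 = 5, q_0 = 5*0 + 1 = 1.
  i=1: a_1=2, p_1 = 2*5 + 1 = 11, q_1 = 2*1 + 0 = 2.
  i=2: a_2=1, p_2 = 1*11 + 5 = 16, q_2 = 1*2 + 1 = 3.
  i=3: a_3=1, p_3 = 1*16 + 11 = 27, q_3 = 1*3 + 2 = 5.
  i=4: a_4=24, p_4 = 24*27 + 16 = 664, q_4 = 24*5 + 3 = 123.
q_4 = 123 > 75, so the last convergent with denominator <= 75 is p_3/q_3 = 27/5.
The closest fraction with denominator <= 75 is either p_3/q_3 or the intermediate fraction (k*p_3 + p_2)/(k*q_3 + q_2) with the largest k >= 1 whose denominator stays <= 75; these approach x as k grows, and every other convergent or intermediate fraction in range is farther away.
Largest k: floor((75 - q_2)/q_3) = floor((75 - 3)/5) = 14.
That gives (14*27 + 16)/(14*5 + 3) = 394/73.
Compare the errors: |x - 27/5| = |664*5 - 27*123|/(123*5) = 1/615, and |x - 394/73| = |664*73 - 394*123|/(123*73) = 10/8979.
Cross-multiplying, 10*615 = 6150 < 8979 = 1*8979, so 10/8979 is smaller: the intermediate fraction 394/73 is closer to x than 27/5.

394/73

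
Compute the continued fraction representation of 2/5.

[0; 2, 2]

Run the Euclidean algorithm on 2 and 5; the successive quotients are the partial quotients a_0, a_1, ... (each step inverts the fractional part left over by the previous one):
  2 = 0*5 + 2, so a_0 = 0.
  5 = 2*2 + 1, so a_1 = 2.
  2 = 2*1 + 0, so a_2 = 2.
The remainder reaches 0 after 3 divisions, so the expansion has 3 partial quotients, read off in order.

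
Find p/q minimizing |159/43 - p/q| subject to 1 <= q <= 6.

Expand x = 159/43 as a continued fraction with the Euclidean algorithm:
  159 = 3*43 + 30, so a_0 = 3.
  43 = 1*30 + 13, so a_1 = 1.
  30 = 2*13 + 4, so a_2 = 2.
  13 = 3*4 + 1, so a_3 = 3.
  4 = 4*1 + 0, so a_4 = 4.
so x = [3; 1, 2, 3, 4].
Convergents (p_i = a_i*p_{i-1} + p_{i-2}, q_i = a_i*q_{i-1} + q_{i-2} with p_{-2}=0, p_{-1}=1, q_{-2}=1, q_{-1}=0), until the denominator exceeds 6:
  i=0: a_0=3, p_0 = 3*1 + 0 = 3, q_0 = 3*0 + 1 = 1.
  i=1: a_1=1, p_1 = 1*3 + 1 = 4, q_1 = 1*1 + 0 = 1.
  i=2: a_2=2, p_2 = 2*4 + 3 = 11, q_2 = 2*1 + 1 = 3.
  i=3: a_3=3, p_3 = 3*11 + 4 = 37, q_3 = 3*3 + 1 = 10.
q_3 = 10 > 6, so the last convergent with denominator <= 6 is p_2/q_2 = 11/3.
The closest fraction with denominator <= 6 is either p_2/q_2 or the intermediate fraction (k*p_2 + p_1)/(k*q_2 + q_1) with the largest k >= 1 whose denominator stays <= 6; these approach x as k grows, and every other convergent or intermediate fraction in range is farther away.
Largest k: floor((6 - q_1)/q_2) = floor((6 - 1)/3) = 1.
That gives (1*11 + 4)/(1*3 + 1) = 15/4.
Compare the errors: |x - 11/3| = |159*3 - 11*43|/(43*3) = 4/129, and |x - 15/4| = |159*4 - 15*43|/(43*4) = 9/172.
Cross-multiplying, 4*172 = 688 < 1161 = 9*129, so 4/129 is smaller: the convergent 11/3 is closer to x than 15/4.

11/3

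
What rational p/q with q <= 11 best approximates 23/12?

Expand x = 23/12 as a continued fraction with the Euclidean algorithm:
  23 = 1*12 + 11, so a_0 = 1.
  12 = 1*11 + 1, so a_1 = 1.
  11 = 11*1 + 0, so a_2 = 11.
so x = [1; 1, 11].
Convergents (p_i = a_i*p_{i-1} + p_{i-2}, q_i = a_i*q_{i-1} + q_{i-2} with p_{-2}=0, p_{-1}=1, q_{-2}=1, q_{-1}=0), until the denominator exceeds 11:
  i=0: a_0=1, p_0 = 1*1 + 0 = 1, q_0 = 1*0 + 1 = 1.
  i=1: a_1=1, p_1 = 1*1 + 1 = 2, q_1 = 1*1 + 0 = 1.
  i=2: a_2=11, p_2 = 11*2 + 1 = 23, q_2 = 11*1 + 1 = 12.
q_2 = 12 > 11, so the last convergent with denominator <= 11 is p_1/q_1 = 2/1.
The closest fraction with denominator <= 11 is either p_1/q_1 or the intermediate fraction (k*p_1 + p_0)/(k*q_1 + q_0) with the largest k >= 1 whose denominator stays <= 11; these approach x as k grows, and every other convergent or intermediate fraction in range is farther away.
Largest k: floor((11 - q_0)/q_1) = floor((11 - 1)/1) = 10.
That gives (10*2 + 1)/(10*1 + 1) = 21/11.
Compare the errors: |x - 2/1| = |23*1 - 2*12|/(12*1) = 1/12, and |x - 21/11| = |23*11 - 21*12|/(12*11) = 1/132.
Cross-multiplying, 1*12 = 12 < 132 = 1*132, so 1/132 is smaller: the intermediate fraction 21/11 is closer to x than 2/1.

21/11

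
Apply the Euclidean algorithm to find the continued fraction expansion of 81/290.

Run the Euclidean algorithm on 81 and 290; the successive quotients are the partial quotients a_0, a_1, ... (each step inverts the fractional part left over by the previous one):
  81 = 0*290 + 81, so a_0 = 0.
  290 = 3*81 + 47, so a_1 = 3.
  81 = 1*47 + 34, so a_2 = 1.
  47 = 1*34 + 13, so a_3 = 1.
  34 = 2*13 + 8, so a_4 = 2.
  13 = 1*8 + 5, so a_5 = 1.
  8 = 1*5 + 3, so a_6 = 1.
  5 = 1*3 + 2, so a_7 = 1.
  3 = 1*2 + 1, so a_8 = 1.
  2 = 2*1 + 0, so a_9 = 2.
The remainder reaches 0 after 10 divisions, so the expansion has 10 partial quotients, read off in order.

[0; 3, 1, 1, 2, 1, 1, 1, 1, 2]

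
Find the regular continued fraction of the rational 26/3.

[8; 1, 2]

Run the Euclidean algorithm on 26 and 3; the successive quotients are the partial quotients a_0, a_1, ... (each step inverts the fractional part left over by the previous one):
  26 = 8*3 + 2, so a_0 = 8.
  3 = 1*2 + 1, so a_1 = 1.
  2 = 2*1 + 0, so a_2 = 2.
The remainder reaches 0 after 3 divisions, so the expansion has 3 partial quotients, read off in order.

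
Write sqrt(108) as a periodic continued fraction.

Write x_i = (sqrt(108) + m_i)/d_i with (m_0, d_0) = (0, 1). a_0 = floor(sqrt(108)) = 10, since 10^2 = 100 <= 108 < 121 = 11^2.
Iterate m_{i+1} = d_i*a_i - m_i, d_{i+1} = (108 - m_{i+1}^2)/d_i, a_{i+1} = floor((a_0 + m_{i+1})/d_{i+1}):
  m_1 = 1*10 - 0 = 10, d_1 = (108 - 10^2)/1 = 8/1 = 8, a_1 = floor((10 + 10)/8) = 2.
  m_2 = 8*2 - 10 = 6, d_2 = (108 - 6^2)/8 = 72/8 = 9, a_2 = floor((10 + 6)/9) = 1.
  m_3 = 9*1 - 6 = 3, d_3 = (108 - 3^2)/9 = 99/9 = 11, a_3 = floor((10 + 3)/11) = 1.
  m_4 = 11*1 - 3 = 8, d_4 = (108 - 8^2)/11 = 44/11 = 4, a_4 = floor((10 + 8)/4) = 4.
  m_5 = 4*4 - 8 = 8, d_5 = (108 - 8^2)/4 = 44/4 = 11, a_5 = floor((10 + 8)/11) = 1.
  m_6 = 11*1 - 8 = 3, d_6 = (108 - 3^2)/11 = 99/11 = 9, a_6 = floor((10 + 3)/9) = 1.
  m_7 = 9*1 - 3 = 6, d_7 = (108 - 6^2)/9 = 72/9 = 8, a_7 = floor((10 + 6)/8) = 2.
  m_8 = 8*2 - 6 = 10, d_8 = (108 - 10^2)/8 = 8/8 = 1, a_8 = floor((10 + 10)/1) = 20.
  m_9 = 1*20 - 10 = 10, d_9 = (108 - 10^2)/1 = 8/1 = 8: (m_9, d_9) = (m_1, d_1) = (10, 8), so from here the quotients repeat a_1, ..., a_8; the period length is 8.
Hence the expansion of sqrt(108) is a_0 = 10 followed by the repeating block 2, 1, 1, 4, 1, 1, 2, 20 (period 8).

[10; (2, 1, 1, 4, 1, 1, 2, 20)]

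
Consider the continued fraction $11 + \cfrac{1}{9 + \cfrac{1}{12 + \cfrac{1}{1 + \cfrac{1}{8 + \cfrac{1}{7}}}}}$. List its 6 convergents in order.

Using the convergent recurrence p_i = a_i*p_{i-1} + p_{i-2}, q_i = a_i*q_{i-1} + q_{i-2} with p_{-2}=0, p_{-1}=1, q_{-2}=1, q_{-1}=0:
  i=0: a_0=11, p_0 = 11*1 + 0 = 11, q_0 = 11*0 + 1 = 1.
  i=1: a_1=9, p_1 = 9*11 + 1 = 100, q_1 = 9*1 + 0 = 9.
  i=2: a_2=12, p_2 = 12*100 + 11 = 1211, q_2 = 12*9 + 1 = 109.
  i=3: a_3=1, p_3 = 1*1211 + 100 = 1311, q_3 = 1*109 + 9 = 118.
  i=4: a_4=8, p_4 = 8*1311 + 1211 = 11699, q_4 = 8*118 + 109 = 1053.
  i=5: a_5=7, p_5 = 7*11699 + 1311 = 83204, q_5 = 7*1053 + 118 = 7489.

11/1, 100/9, 1211/109, 1311/118, 11699/1053, 83204/7489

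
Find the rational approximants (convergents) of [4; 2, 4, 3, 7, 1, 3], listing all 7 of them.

4/1, 9/2, 40/9, 129/29, 943/212, 1072/241, 4159/935

Using the convergent recurrence p_i = a_i*p_{i-1} + p_{i-2}, q_i = a_i*q_{i-1} + q_{i-2} with p_{-2}=0, p_{-1}=1, q_{-2}=1, q_{-1}=0:
  i=0: a_0=4, p_0 = 4*1 + 0 = 4, q_0 = 4*0 + 1 = 1.
  i=1: a_1=2, p_1 = 2*4 + 1 = 9, q_1 = 2*1 + 0 = 2.
  i=2: a_2=4, p_2 = 4*9 + 4 = 40, q_2 = 4*2 + 1 = 9.
  i=3: a_3=3, p_3 = 3*40 + 9 = 129, q_3 = 3*9 + 2 = 29.
  i=4: a_4=7, p_4 = 7*129 + 40 = 943, q_4 = 7*29 + 9 = 212.
  i=5: a_5=1, p_5 = 1*943 + 129 = 1072, q_5 = 1*212 + 29 = 241.
  i=6: a_6=3, p_6 = 3*1072 + 943 = 4159, q_6 = 3*241 + 212 = 935.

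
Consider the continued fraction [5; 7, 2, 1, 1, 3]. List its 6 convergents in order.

5/1, 36/7, 77/15, 113/22, 190/37, 683/133

Using the convergent recurrence p_i = a_i*p_{i-1} + p_{i-2}, q_i = a_i*q_{i-1} + q_{i-2} with p_{-2}=0, p_{-1}=1, q_{-2}=1, q_{-1}=0:
  i=0: a_0=5, p_0 = 5*1 + 0 = 5, q_0 = 5*0 + 1 = 1.
  i=1: a_1=7, p_1 = 7*5 + 1 = 36, q_1 = 7*1 + 0 = 7.
  i=2: a_2=2, p_2 = 2*36 + 5 = 77, q_2 = 2*7 + 1 = 15.
  i=3: a_3=1, p_3 = 1*77 + 36 = 113, q_3 = 1*15 + 7 = 22.
  i=4: a_4=1, p_4 = 1*113 + 77 = 190, q_4 = 1*22 + 15 = 37.
  i=5: a_5=3, p_5 = 3*190 + 113 = 683, q_5 = 3*37 + 22 = 133.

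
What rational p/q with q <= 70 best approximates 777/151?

Expand x = 777/151 as a continued fraction with the Euclidean algorithm:
  777 = 5*151 + 22, so a_0 = 5.
  151 = 6*22 + 19, so a_1 = 6.
  22 = 1*19 + 3, so a_2 = 1.
  19 = 6*3 + 1, so a_3 = 6.
  3 = 3*1 + 0, so a_4 = 3.
so x = [5; 6, 1, 6, 3].
Convergents (p_i = a_i*p_{i-1} + p_{i-2}, q_i = a_i*q_{i-1} + q_{i-2} with p_{-2}=0, p_{-1}=1, q_{-2}=1, q_{-1}=0), until the denominator exceeds 70:
  i=0: a_0=5, p_0 = 5*1 + 0 = 5, q_0 = 5*0 + 1 = 1.
  i=1: a_1=6, p_1 = 6*5 + 1 = 31, q_1 = 6*1 + 0 = 6.
  i=2: a_2=1, p_2 = 1*31 + 5 = 36, q_2 = 1*6 + 1 = 7.
  i=3: a_3=6, p_3 = 6*36 + 31 = 247, q_3 = 6*7 + 6 = 48.
  i=4: a_4=3, p_4 = 3*247 + 36 = 777, q_4 = 3*48 + 7 = 151.
q_4 = 151 > 70, so the last convergent with denominator <= 70 is p_3/q_3 = 247/48.
The closest fraction with denominator <= 70 is either p_3/q_3 or the intermediate fraction (k*p_3 + p_2)/(k*q_3 + q_2) with the largest k >= 1 whose denominator stays <= 70; these approach x as k grows, and every other convergent or intermediate fraction in range is farther away.
Largest k: floor((70 - q_2)/q_3) = floor((70 - 7)/48) = 1.
That gives (1*247 + 36)/(1*48 + 7) = 283/55.
Compare the errors: |x - 247/48| = |777*48 - 247*151|/(151*48) = 1/7248, and |x - 283/55| = |777*55 - 283*151|/(151*55) = 2/8305.
Cross-multiplying, 1*8305 = 8305 < 14496 = 2*7248, so 1/7248 is smaller: the convergent 247/48 is closer to x than 283/55.

247/48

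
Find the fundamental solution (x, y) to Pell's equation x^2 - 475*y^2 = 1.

First expand sqrt(475) as a continued fraction. With x_i = (sqrt(475) + m_i)/d_i and (m_0, d_0) = (0, 1): a_0 = floor(sqrt(475)) = 21, since 21^2 = 441 <= 475 < 484 = 22^2.
Iterate m_{i+1} = d_i*a_i - m_i, d_{i+1} = (475 - m_{i+1}^2)/d_i, a_{i+1} = floor((a_0 + m_{i+1})/d_{i+1}):
  m_1 = 1*21 - 0 = 21, d_1 = (475 - 21^2)/1 = 34/1 = 34, a_1 = floor((21 + 21)/34) = 1.
  m_2 = 34*1 - 21 = 13, d_2 = (475 - 13^2)/34 = 306/34 = 9, a_2 = floor((21 + 13)/9) = 3.
  m_3 = 9*3 - 13 = 14, d_3 = (475 - 14^2)/9 = 279/9 = 31, a_3 = floor((21 + 14)/31) = 1.
  m_4 = 31*1 - 14 = 17, d_4 = (475 - 17^2)/31 = 186/31 = 6, a_4 = floor((21 + 17)/6) = 6.
  m_5 = 6*6 - 17 = 19, d_5 = (475 - 19^2)/6 = 114/6 = 19, a_5 = floor((21 + 19)/19) = 2.
  m_6 = 19*2 - 19 = 19, d_6 = (475 - 19^2)/19 = 114/19 = 6, a_6 = floor((21 + 19)/6) = 6.
  m_7 = 6*6 - 19 = 17, d_7 = (475 - 17^2)/6 = 186/6 = 31, a_7 = floor((21 + 17)/31) = 1.
  m_8 = 31*1 - 17 = 14, d_8 = (475 - 14^2)/31 = 279/31 = 9, a_8 = floor((21 + 14)/9) = 3.
  m_9 = 9*3 - 14 = 13, d_9 = (475 - 13^2)/9 = 306/9 = 34, a_9 = floor((21 + 13)/34) = 1.
  m_10 = 34*1 - 13 = 21, d_10 = (475 - 21^2)/34 = 34/34 = 1, a_10 = floor((21 + 21)/1) = 42.
  m_11 = 1*42 - 21 = 21, d_11 = (475 - 21^2)/1 = 34/1 = 34: (m_11, d_11) = (m_1, d_1) = (21, 34), so from here the quotients repeat a_1, ..., a_10; the period length is 10.
So sqrt(475) = [21; (1, 3, 1, 6, 2, 6, 1, 3, 1, 42)] with period length k = 10.
k is even, so the fundamental solution of x^2 - 475y^2 = 1 is (p_{k-1}, q_{k-1}) = (p_9, q_9); compute convergents through index 9.
Convergents (p_i = a_i*p_{i-1} + p_{i-2}, q_i = a_i*q_{i-1} + q_{i-2} with p_{-2}=0, p_{-1}=1, q_{-2}=1, q_{-1}=0):
  i=0: a_0=21, p_0 = 21*1 + 0 = 21, q_0 = 21*0 + 1 = 1.
  i=1: a_1=1, p_1 = 1*21 + 1 = 22, q_1 = 1*1 + 0 = 1.
  i=2: a_2=3, p_2 = 3*22 + 21 = 87, q_2 = 3*1 + 1 = 4.
  i=3: a_3=1, p_3 = 1*87 + 22 = 109, q_3 = 1*4 + 1 = 5.
  i=4: a_4=6, p_4 = 6*109 + 87 = 741, q_4 = 6*5 + 4 = 34.
  i=5: a_5=2, p_5 = 2*741 + 109 = 1591, q_5 = 2*34 + 5 = 73.
  i=6: a_6=6, p_6 = 6*1591 + 741 = 10287, q_6 = 6*73 + 34 = 472.
  i=7: a_7=1, p_7 = 1*10287 + 1591 = 11878, q_7 = 1*472 + 73 = 545.
  i=8: a_8=3, p_8 = 3*11878 + 10287 = 45921, q_8 = 3*545 + 472 = 2107.
  i=9: a_9=1, p_9 = 1*45921 + 11878 = 57799, q_9 = 1*2107 + 545 = 2652.
Check: 57799^2 - 475*2652^2 = 3340724401 - 3340724400 = 1, so (x, y) = (57799, 2652) solves the equation, and by the theorem it is the least positive solution.

(x, y) = (57799, 2652)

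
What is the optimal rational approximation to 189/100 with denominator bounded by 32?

Expand x = 189/100 as a continued fraction with the Euclidean algorithm:
  189 = 1*100 + 89, so a_0 = 1.
  100 = 1*89 + 11, so a_1 = 1.
  89 = 8*11 + 1, so a_2 = 8.
  11 = 11*1 + 0, so a_3 = 11.
so x = [1; 1, 8, 11].
Convergents (p_i = a_i*p_{i-1} + p_{i-2}, q_i = a_i*q_{i-1} + q_{i-2} with p_{-2}=0, p_{-1}=1, q_{-2}=1, q_{-1}=0), until the denominator exceeds 32:
  i=0: a_0=1, p_0 = 1*1 + 0 = 1, q_0 = 1*0 + 1 = 1.
  i=1: a_1=1, p_1 = 1*1 + 1 = 2, q_1 = 1*1 + 0 = 1.
  i=2: a_2=8, p_2 = 8*2 + 1 = 17, q_2 = 8*1 + 1 = 9.
  i=3: a_3=11, p_3 = 11*17 + 2 = 189, q_3 = 11*9 + 1 = 100.
q_3 = 100 > 32, so the last convergent with denominator <= 32 is p_2/q_2 = 17/9.
The closest fraction with denominator <= 32 is either p_2/q_2 or the intermediate fraction (k*p_2 + p_1)/(k*q_2 + q_1) with the largest k >= 1 whose denominator stays <= 32; these approach x as k grows, and every other convergent or intermediate fraction in range is farther away.
Largest k: floor((32 - q_1)/q_2) = floor((32 - 1)/9) = 3.
That gives (3*17 + 2)/(3*9 + 1) = 53/28.
Compare the errors: |x - 17/9| = |189*9 - 17*100|/(100*9) = 1/900, and |x - 53/28| = |189*28 - 53*100|/(100*28) = 8/2800.
Cross-multiplying, 1*2800 = 2800 < 7200 = 8*900, so 1/900 is smaller: the convergent 17/9 is closer to x than 53/28.

17/9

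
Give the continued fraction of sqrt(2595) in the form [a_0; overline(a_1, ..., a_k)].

[50; overline(1, 15, 1, 100)]

Write x_i = (sqrt(2595) + m_i)/d_i with (m_0, d_0) = (0, 1). a_0 = floor(sqrt(2595)) = 50, since 50^2 = 2500 <= 2595 < 2601 = 51^2.
Iterate m_{i+1} = d_i*a_i - m_i, d_{i+1} = (2595 - m_{i+1}^2)/d_i, a_{i+1} = floor((a_0 + m_{i+1})/d_{i+1}):
  m_1 = 1*50 - 0 = 50, d_1 = (2595 - 50^2)/1 = 95/1 = 95, a_1 = floor((50 + 50)/95) = 1.
  m_2 = 95*1 - 50 = 45, d_2 = (2595 - 45^2)/95 = 570/95 = 6, a_2 = floor((50 + 45)/6) = 15.
  m_3 = 6*15 - 45 = 45, d_3 = (2595 - 45^2)/6 = 570/6 = 95, a_3 = floor((50 + 45)/95) = 1.
  m_4 = 95*1 - 45 = 50, d_4 = (2595 - 50^2)/95 = 95/95 = 1, a_4 = floor((50 + 50)/1) = 100.
  m_5 = 1*100 - 50 = 50, d_5 = (2595 - 50^2)/1 = 95/1 = 95: (m_5, d_5) = (m_1, d_1) = (50, 95), so from here the quotients repeat a_1, ..., a_4; the period length is 4.
Hence the expansion of sqrt(2595) is a_0 = 50 followed by the repeating block 1, 15, 1, 100 (period 4).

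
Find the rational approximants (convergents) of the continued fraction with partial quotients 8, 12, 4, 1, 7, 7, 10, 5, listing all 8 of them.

Using the convergent recurrence p_i = a_i*p_{i-1} + p_{i-2}, q_i = a_i*q_{i-1} + q_{i-2} with p_{-2}=0, p_{-1}=1, q_{-2}=1, q_{-1}=0:
  i=0: a_0=8, p_0 = 8*1 + 0 = 8, q_0 = 8*0 + 1 = 1.
  i=1: a_1=12, p_1 = 12*8 + 1 = 97, q_1 = 12*1 + 0 = 12.
  i=2: a_2=4, p_2 = 4*97 + 8 = 396, q_2 = 4*12 + 1 = 49.
  i=3: a_3=1, p_3 = 1*396 + 97 = 493, q_3 = 1*49 + 12 = 61.
  i=4: a_4=7, p_4 = 7*493 + 396 = 3847, q_4 = 7*61 + 49 = 476.
  i=5: a_5=7, p_5 = 7*3847 + 493 = 27422, q_5 = 7*476 + 61 = 3393.
  i=6: a_6=10, p_6 = 10*27422 + 3847 = 278067, q_6 = 10*3393 + 476 = 34406.
  i=7: a_7=5, p_7 = 5*278067 + 27422 = 1417757, q_7 = 5*34406 + 3393 = 175423.

8/1, 97/12, 396/49, 493/61, 3847/476, 27422/3393, 278067/34406, 1417757/175423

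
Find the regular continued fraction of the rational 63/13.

Run the Euclidean algorithm on 63 and 13; the successive quotients are the partial quotients a_0, a_1, ... (each step inverts the fractional part left over by the previous one):
  63 = 4*13 + 11, so a_0 = 4.
  13 = 1*11 + 2, so a_1 = 1.
  11 = 5*2 + 1, so a_2 = 5.
  2 = 2*1 + 0, so a_3 = 2.
The remainder reaches 0 after 4 divisions, so the expansion has 4 partial quotients, read off in order.

[4; 1, 5, 2]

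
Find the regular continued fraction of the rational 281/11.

[25; 1, 1, 5]

Run the Euclidean algorithm on 281 and 11; the successive quotients are the partial quotients a_0, a_1, ... (each step inverts the fractional part left over by the previous one):
  281 = 25*11 + 6, so a_0 = 25.
  11 = 1*6 + 5, so a_1 = 1.
  6 = 1*5 + 1, so a_2 = 1.
  5 = 5*1 + 0, so a_3 = 5.
The remainder reaches 0 after 4 divisions, so the expansion has 4 partial quotients, read off in order.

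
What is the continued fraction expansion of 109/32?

Run the Euclidean algorithm on 109 and 32; the successive quotients are the partial quotients a_0, a_1, ... (each step inverts the fractional part left over by the previous one):
  109 = 3*32 + 13, so a_0 = 3.
  32 = 2*13 + 6, so a_1 = 2.
  13 = 2*6 + 1, so a_2 = 2.
  6 = 6*1 + 0, so a_3 = 6.
The remainder reaches 0 after 4 divisions, so the expansion has 4 partial quotients, read off in order.

[3; 2, 2, 6]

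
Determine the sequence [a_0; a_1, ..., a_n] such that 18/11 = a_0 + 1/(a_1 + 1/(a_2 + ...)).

Run the Euclidean algorithm on 18 and 11; the successive quotients are the partial quotients a_0, a_1, ... (each step inverts the fractional part left over by the previous one):
  18 = 1*11 + 7, so a_0 = 1.
  11 = 1*7 + 4, so a_1 = 1.
  7 = 1*4 + 3, so a_2 = 1.
  4 = 1*3 + 1, so a_3 = 1.
  3 = 3*1 + 0, so a_4 = 3.
The remainder reaches 0 after 5 divisions, so the expansion has 5 partial quotients, read off in order.

[1; 1, 1, 1, 3]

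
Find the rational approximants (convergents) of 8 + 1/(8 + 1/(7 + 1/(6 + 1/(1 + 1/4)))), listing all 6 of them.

8/1, 65/8, 463/57, 2843/350, 3306/407, 16067/1978

Using the convergent recurrence p_i = a_i*p_{i-1} + p_{i-2}, q_i = a_i*q_{i-1} + q_{i-2} with p_{-2}=0, p_{-1}=1, q_{-2}=1, q_{-1}=0:
  i=0: a_0=8, p_0 = 8*1 + 0 = 8, q_0 = 8*0 + 1 = 1.
  i=1: a_1=8, p_1 = 8*8 + 1 = 65, q_1 = 8*1 + 0 = 8.
  i=2: a_2=7, p_2 = 7*65 + 8 = 463, q_2 = 7*8 + 1 = 57.
  i=3: a_3=6, p_3 = 6*463 + 65 = 2843, q_3 = 6*57 + 8 = 350.
  i=4: a_4=1, p_4 = 1*2843 + 463 = 3306, q_4 = 1*350 + 57 = 407.
  i=5: a_5=4, p_5 = 4*3306 + 2843 = 16067, q_5 = 4*407 + 350 = 1978.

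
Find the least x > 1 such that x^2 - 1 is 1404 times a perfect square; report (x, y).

First expand sqrt(1404) as a continued fraction. With x_i = (sqrt(1404) + m_i)/d_i and (m_0, d_0) = (0, 1): a_0 = floor(sqrt(1404)) = 37, since 37^2 = 1369 <= 1404 < 1444 = 38^2.
Iterate m_{i+1} = d_i*a_i - m_i, d_{i+1} = (1404 - m_{i+1}^2)/d_i, a_{i+1} = floor((a_0 + m_{i+1})/d_{i+1}):
  m_1 = 1*37 - 0 = 37, d_1 = (1404 - 37^2)/1 = 35/1 = 35, a_1 = floor((37 + 37)/35) = 2.
  m_2 = 35*2 - 37 = 33, d_2 = (1404 - 33^2)/35 = 315/35 = 9, a_2 = floor((37 + 33)/9) = 7.
  m_3 = 9*7 - 33 = 30, d_3 = (1404 - 30^2)/9 = 504/9 = 56, a_3 = floor((37 + 30)/56) = 1.
  m_4 = 56*1 - 30 = 26, d_4 = (1404 - 26^2)/56 = 728/56 = 13, a_4 = floor((37 + 26)/13) = 4.
  m_5 = 13*4 - 26 = 26, d_5 = (1404 - 26^2)/13 = 728/13 = 56, a_5 = floor((37 + 26)/56) = 1.
  m_6 = 56*1 - 26 = 30, d_6 = (1404 - 30^2)/56 = 504/56 = 9, a_6 = floor((37 + 30)/9) = 7.
  m_7 = 9*7 - 30 = 33, d_7 = (1404 - 33^2)/9 = 315/9 = 35, a_7 = floor((37 + 33)/35) = 2.
  m_8 = 35*2 - 33 = 37, d_8 = (1404 - 37^2)/35 = 35/35 = 1, a_8 = floor((37 + 37)/1) = 74.
  m_9 = 1*74 - 37 = 37, d_9 = (1404 - 37^2)/1 = 35/1 = 35: (m_9, d_9) = (m_1, d_1) = (37, 35), so from here the quotients repeat a_1, ..., a_8; the period length is 8.
So sqrt(1404) = [37; (2, 7, 1, 4, 1, 7, 2, 74)] with period length k = 8.
k is even, so the fundamental solution of x^2 - 1404y^2 = 1 is (p_{k-1}, q_{k-1}) = (p_7, q_7); compute convergents through index 7.
Convergents (p_i = a_i*p_{i-1} + p_{i-2}, q_i = a_i*q_{i-1} + q_{i-2} with p_{-2}=0, p_{-1}=1, q_{-2}=1, q_{-1}=0):
  i=0: a_0=37, p_0 = 37*1 + 0 = 37, q_0 = 37*0 + 1 = 1.
  i=1: a_1=2, p_1 = 2*37 + 1 = 75, q_1 = 2*1 + 0 = 2.
  i=2: a_2=7, p_2 = 7*75 + 37 = 562, q_2 = 7*2 + 1 = 15.
  i=3: a_3=1, p_3 = 1*562 + 75 = 637, q_3 = 1*15 + 2 = 17.
  i=4: a_4=4, p_4 = 4*637 + 562 = 3110, q_4 = 4*17 + 15 = 83.
  i=5: a_5=1, p_5 = 1*3110 + 637 = 3747, q_5 = 1*83 + 17 = 100.
  i=6: a_6=7, p_6 = 7*3747 + 3110 = 29339, q_6 = 7*100 + 83 = 783.
  i=7: a_7=2, p_7 = 2*29339 + 3747 = 62425, q_7 = 2*783 + 100 = 1666.
Check: 62425^2 - 1404*1666^2 = 3896880625 - 3896880624 = 1, so (x, y) = (62425, 1666) solves the equation, and by the theorem it is the least positive solution.

(x, y) = (62425, 1666)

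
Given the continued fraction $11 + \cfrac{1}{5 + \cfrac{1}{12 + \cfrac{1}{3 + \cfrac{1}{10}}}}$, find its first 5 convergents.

11/1, 56/5, 683/61, 2105/188, 21733/1941

Using the convergent recurrence p_i = a_i*p_{i-1} + p_{i-2}, q_i = a_i*q_{i-1} + q_{i-2} with p_{-2}=0, p_{-1}=1, q_{-2}=1, q_{-1}=0:
  i=0: a_0=11, p_0 = 11*1 + 0 = 11, q_0 = 11*0 + 1 = 1.
  i=1: a_1=5, p_1 = 5*11 + 1 = 56, q_1 = 5*1 + 0 = 5.
  i=2: a_2=12, p_2 = 12*56 + 11 = 683, q_2 = 12*5 + 1 = 61.
  i=3: a_3=3, p_3 = 3*683 + 56 = 2105, q_3 = 3*61 + 5 = 188.
  i=4: a_4=10, p_4 = 10*2105 + 683 = 21733, q_4 = 10*188 + 61 = 1941.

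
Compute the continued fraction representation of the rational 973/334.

[2; 1, 10, 1, 1, 14]

Run the Euclidean algorithm on 973 and 334; the successive quotients are the partial quotients a_0, a_1, ... (each step inverts the fractional part left over by the previous one):
  973 = 2*334 + 305, so a_0 = 2.
  334 = 1*305 + 29, so a_1 = 1.
  305 = 10*29 + 15, so a_2 = 10.
  29 = 1*15 + 14, so a_3 = 1.
  15 = 1*14 + 1, so a_4 = 1.
  14 = 14*1 + 0, so a_5 = 14.
The remainder reaches 0 after 6 divisions, so the expansion has 6 partial quotients, read off in order.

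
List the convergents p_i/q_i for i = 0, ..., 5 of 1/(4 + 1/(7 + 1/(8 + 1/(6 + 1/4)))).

0/1, 1/4, 7/29, 57/236, 349/1445, 1453/6016

Using the convergent recurrence p_i = a_i*p_{i-1} + p_{i-2}, q_i = a_i*q_{i-1} + q_{i-2} with p_{-2}=0, p_{-1}=1, q_{-2}=1, q_{-1}=0:
  i=0: a_0=0, p_0 = 0*1 + 0 = 0, q_0 = 0*0 + 1 = 1.
  i=1: a_1=4, p_1 = 4*0 + 1 = 1, q_1 = 4*1 + 0 = 4.
  i=2: a_2=7, p_2 = 7*1 + 0 = 7, q_2 = 7*4 + 1 = 29.
  i=3: a_3=8, p_3 = 8*7 + 1 = 57, q_3 = 8*29 + 4 = 236.
  i=4: a_4=6, p_4 = 6*57 + 7 = 349, q_4 = 6*236 + 29 = 1445.
  i=5: a_5=4, p_5 = 4*349 + 57 = 1453, q_5 = 4*1445 + 236 = 6016.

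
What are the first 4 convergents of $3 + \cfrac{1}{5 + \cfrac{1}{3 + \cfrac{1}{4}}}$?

Using the convergent recurrence p_i = a_i*p_{i-1} + p_{i-2}, q_i = a_i*q_{i-1} + q_{i-2} with p_{-2}=0, p_{-1}=1, q_{-2}=1, q_{-1}=0:
  i=0: a_0=3, p_0 = 3*1 + 0 = 3, q_0 = 3*0 + 1 = 1.
  i=1: a_1=5, p_1 = 5*3 + 1 = 16, q_1 = 5*1 + 0 = 5.
  i=2: a_2=3, p_2 = 3*16 + 3 = 51, q_2 = 3*5 + 1 = 16.
  i=3: a_3=4, p_3 = 4*51 + 16 = 220, q_3 = 4*16 + 5 = 69.

3/1, 16/5, 51/16, 220/69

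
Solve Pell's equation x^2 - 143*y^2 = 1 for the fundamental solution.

(x, y) = (12, 1)

First expand sqrt(143) as a continued fraction. With x_i = (sqrt(143) + m_i)/d_i and (m_0, d_0) = (0, 1): a_0 = floor(sqrt(143)) = 11, since 11^2 = 121 <= 143 < 144 = 12^2.
Iterate m_{i+1} = d_i*a_i - m_i, d_{i+1} = (143 - m_{i+1}^2)/d_i, a_{i+1} = floor((a_0 + m_{i+1})/d_{i+1}):
  m_1 = 1*11 - 0 = 11, d_1 = (143 - 11^2)/1 = 22/1 = 22, a_1 = floor((11 + 11)/22) = 1.
  m_2 = 22*1 - 11 = 11, d_2 = (143 - 11^2)/22 = 22/22 = 1, a_2 = floor((11 + 11)/1) = 22.
  m_3 = 1*22 - 11 = 11, d_3 = (143 - 11^2)/1 = 22/1 = 22: (m_3, d_3) = (m_1, d_1) = (11, 22), so from here the quotients repeat a_1, a_2; the period length is 2.
So sqrt(143) = [11; (1, 22)] with period length k = 2.
k is even, so the fundamental solution of x^2 - 143y^2 = 1 is (p_{k-1}, q_{k-1}) = (p_1, q_1); compute convergents through index 1.
Convergents (p_i = a_i*p_{i-1} + p_{i-2}, q_i = a_i*q_{i-1} + q_{i-2} with p_{-2}=0, p_{-1}=1, q_{-2}=1, q_{-1}=0):
  i=0: a_0=11, p_0 = 11*1 + 0 = 11, q_0 = 11*0 + 1 = 1.
  i=1: a_1=1, p_1 = 1*11 + 1 = 12, q_1 = 1*1 + 0 = 1.
Check: 12^2 - 143*1^2 = 144 - 143 = 1, so (x, y) = (12, 1) solves the equation, and by the theorem it is the least positive solution.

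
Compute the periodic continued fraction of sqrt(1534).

[39; (6, 78)]

Write x_i = (sqrt(1534) + m_i)/d_i with (m_0, d_0) = (0, 1). a_0 = floor(sqrt(1534)) = 39, since 39^2 = 1521 <= 1534 < 1600 = 40^2.
Iterate m_{i+1} = d_i*a_i - m_i, d_{i+1} = (1534 - m_{i+1}^2)/d_i, a_{i+1} = floor((a_0 + m_{i+1})/d_{i+1}):
  m_1 = 1*39 - 0 = 39, d_1 = (1534 - 39^2)/1 = 13/1 = 13, a_1 = floor((39 + 39)/13) = 6.
  m_2 = 13*6 - 39 = 39, d_2 = (1534 - 39^2)/13 = 13/13 = 1, a_2 = floor((39 + 39)/1) = 78.
  m_3 = 1*78 - 39 = 39, d_3 = (1534 - 39^2)/1 = 13/1 = 13: (m_3, d_3) = (m_1, d_1) = (39, 13), so from here the quotients repeat a_1, a_2; the period length is 2.
Hence the expansion of sqrt(1534) is a_0 = 39 followed by the repeating block 6, 78 (period 2).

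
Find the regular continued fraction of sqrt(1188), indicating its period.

[34; (2, 7, 6, 7, 2, 68)]

Write x_i = (sqrt(1188) + m_i)/d_i with (m_0, d_0) = (0, 1). a_0 = floor(sqrt(1188)) = 34, since 34^2 = 1156 <= 1188 < 1225 = 35^2.
Iterate m_{i+1} = d_i*a_i - m_i, d_{i+1} = (1188 - m_{i+1}^2)/d_i, a_{i+1} = floor((a_0 + m_{i+1})/d_{i+1}):
  m_1 = 1*34 - 0 = 34, d_1 = (1188 - 34^2)/1 = 32/1 = 32, a_1 = floor((34 + 34)/32) = 2.
  m_2 = 32*2 - 34 = 30, d_2 = (1188 - 30^2)/32 = 288/32 = 9, a_2 = floor((34 + 30)/9) = 7.
  m_3 = 9*7 - 30 = 33, d_3 = (1188 - 33^2)/9 = 99/9 = 11, a_3 = floor((34 + 33)/11) = 6.
  m_4 = 11*6 - 33 = 33, d_4 = (1188 - 33^2)/11 = 99/11 = 9, a_4 = floor((34 + 33)/9) = 7.
  m_5 = 9*7 - 33 = 30, d_5 = (1188 - 30^2)/9 = 288/9 = 32, a_5 = floor((34 + 30)/32) = 2.
  m_6 = 32*2 - 30 = 34, d_6 = (1188 - 34^2)/32 = 32/32 = 1, a_6 = floor((34 + 34)/1) = 68.
  m_7 = 1*68 - 34 = 34, d_7 = (1188 - 34^2)/1 = 32/1 = 32: (m_7, d_7) = (m_1, d_1) = (34, 32), so from here the quotients repeat a_1, ..., a_6; the period length is 6.
Hence the expansion of sqrt(1188) is a_0 = 34 followed by the repeating block 2, 7, 6, 7, 2, 68 (period 6).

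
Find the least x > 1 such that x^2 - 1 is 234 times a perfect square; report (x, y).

First expand sqrt(234) as a continued fraction. With x_i = (sqrt(234) + m_i)/d_i and (m_0, d_0) = (0, 1): a_0 = floor(sqrt(234)) = 15, since 15^2 = 225 <= 234 < 256 = 16^2.
Iterate m_{i+1} = d_i*a_i - m_i, d_{i+1} = (234 - m_{i+1}^2)/d_i, a_{i+1} = floor((a_0 + m_{i+1})/d_{i+1}):
  m_1 = 1*15 - 0 = 15, d_1 = (234 - 15^2)/1 = 9/1 = 9, a_1 = floor((15 + 15)/9) = 3.
  m_2 = 9*3 - 15 = 12, d_2 = (234 - 12^2)/9 = 90/9 = 10, a_2 = floor((15 + 12)/10) = 2.
  m_3 = 10*2 - 12 = 8, d_3 = (234 - 8^2)/10 = 170/10 = 17, a_3 = floor((15 + 8)/17) = 1.
  m_4 = 17*1 - 8 = 9, d_4 = (234 - 9^2)/17 = 153/17 = 9, a_4 = floor((15 + 9)/9) = 2.
  m_5 = 9*2 - 9 = 9, d_5 = (234 - 9^2)/9 = 153/9 = 17, a_5 = floor((15 + 9)/17) = 1.
  m_6 = 17*1 - 9 = 8, d_6 = (234 - 8^2)/17 = 170/17 = 10, a_6 = floor((15 + 8)/10) = 2.
  m_7 = 10*2 - 8 = 12, d_7 = (234 - 12^2)/10 = 90/10 = 9, a_7 = floor((15 + 12)/9) = 3.
  m_8 = 9*3 - 12 = 15, d_8 = (234 - 15^2)/9 = 9/9 = 1, a_8 = floor((15 + 15)/1) = 30.
  m_9 = 1*30 - 15 = 15, d_9 = (234 - 15^2)/1 = 9/1 = 9: (m_9, d_9) = (m_1, d_1) = (15, 9), so from here the quotients repeat a_1, ..., a_8; the period length is 8.
So sqrt(234) = [15; (3, 2, 1, 2, 1, 2, 3, 30)] with period length k = 8.
k is even, so the fundamental solution of x^2 - 234y^2 = 1 is (p_{k-1}, q_{k-1}) = (p_7, q_7); compute convergents through index 7.
Convergents (p_i = a_i*p_{i-1} + p_{i-2}, q_i = a_i*q_{i-1} + q_{i-2} with p_{-2}=0, p_{-1}=1, q_{-2}=1, q_{-1}=0):
  i=0: a_0=15, p_0 = 15*1 + 0 = 15, q_0 = 15*0 + 1 = 1.
  i=1: a_1=3, p_1 = 3*15 + 1 = 46, q_1 = 3*1 + 0 = 3.
  i=2: a_2=2, p_2 = 2*46 + 15 = 107, q_2 = 2*3 + 1 = 7.
  i=3: a_3=1, p_3 = 1*107 + 46 = 153, q_3 = 1*7 + 3 = 10.
  i=4: a_4=2, p_4 = 2*153 + 107 = 413, q_4 = 2*10 + 7 = 27.
  i=5: a_5=1, p_5 = 1*413 + 153 = 566, q_5 = 1*27 + 10 = 37.
  i=6: a_6=2, p_6 = 2*566 + 413 = 1545, q_6 = 2*37 + 27 = 101.
  i=7: a_7=3, p_7 = 3*1545 + 566 = 5201, q_7 = 3*101 + 37 = 340.
Check: 5201^2 - 234*340^2 = 27050401 - 27050400 = 1, so (x, y) = (5201, 340) solves the equation, and by the theorem it is the least positive solution.

(x, y) = (5201, 340)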